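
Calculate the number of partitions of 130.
5371315400

p(n) counts ways to write n as a sum of positive integers (order ignored).
Euler's pentagonal recurrence: p(k) = p(k-1) + p(k-2) - p(k-5) - p(k-7) + p(k-12) + p(k-15) - ... (offsets j(3j∓1)/2, signs ++--, p(0)=1, p(<0)=0).
DP table for k = 0..129: p(0)=1, p(1)=1, p(2)=2, p(3)=3, p(4)=5, p(5)=7, p(6)=11, p(7)=15, p(8)=22, p(9)=30, p(10)=42, p(11)=56, p(12)=77, p(13)=101, p(14)=135, p(15)=176, p(16)=231, p(17)=297, p(18)=385, p(19)=490, p(20)=627, p(21)=792, p(22)=1002, p(23)=1255, p(24)=1575, p(25)=1958, p(26)=2436, p(27)=3010, p(28)=3718, p(29)=4565, p(30)=5604, p(31)=6842, p(32)=8349, p(33)=10143, p(34)=12310, p(35)=14883, p(36)=17977, p(37)=21637, p(38)=26015, p(39)=31185, p(40)=37338, p(41)=44583, p(42)=53174, p(43)=63261, p(44)=75175, p(45)=89134, p(46)=105558, p(47)=124754, p(48)=147273, p(49)=173525, p(50)=204226, p(51)=239943, p(52)=281589, p(53)=329931, p(54)=386155, p(55)=451276, p(56)=526823, p(57)=614154, p(58)=715220, p(59)=831820, p(60)=966467, p(61)=1121505, p(62)=1300156, p(63)=1505499, p(64)=1741630, p(65)=2012558, p(66)=2323520, p(67)=2679689, p(68)=3087735, p(69)=3554345, p(70)=4087968, p(71)=4697205, p(72)=5392783, p(73)=6185689, p(74)=7089500, p(75)=8118264, p(76)=9289091, p(77)=10619863, p(78)=12132164, p(79)=13848650, p(80)=15796476, p(81)=18004327, p(82)=20506255, p(83)=23338469, p(84)=26543660, p(85)=30167357, p(86)=34262962, p(87)=38887673, p(88)=44108109, p(89)=49995925, p(90)=56634173, p(91)=64112359, p(92)=72533807, p(93)=82010177, p(94)=92669720, p(95)=104651419, p(96)=118114304, p(97)=133230930, p(98)=150198136, p(99)=169229875, p(100)=190569292, p(101)=214481126, p(102)=241265379, p(103)=271248950, p(104)=304801365, p(105)=342325709, p(106)=384276336, p(107)=431149389, p(108)=483502844, p(109)=541946240, p(110)=607163746, p(111)=679903203, p(112)=761002156, p(113)=851376628, p(114)=952050665, p(115)=1064144451, p(116)=1188908248, p(117)=1327710076, p(118)=1482074143, p(119)=1653668665, p(120)=1844349560, p(121)=2056148051, p(122)=2291320912, p(123)=2552338241, p(124)=2841940500, p(125)=3163127352, p(126)=3519222692, p(127)=3913864295, p(128)=4351078600, p(129)=4835271870.
Final step: p(130) = p(129) + p(128) - p(125) - p(123) + p(118) + p(115) - p(108) - p(104) + p(95) + p(90) - p(79) - p(73) + p(60) + p(53) - p(38) - p(30) + p(13) + p(4)
= 4835271870 + 4351078600 - 3163127352 - 2552338241 + 1482074143 + 1064144451 - 483502844 - 304801365 + 104651419 + 56634173 - 13848650 - 6185689 + 966467 + 329931 - 26015 - 5604 + 101 + 5
= 5371315400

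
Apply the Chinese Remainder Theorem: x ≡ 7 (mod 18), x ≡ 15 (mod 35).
295

Using Chinese Remainder Theorem:
M = 18 × 35 = 630
M1 = 35, M2 = 18
y1 = 35^(-1) mod 18 = 17
y2 = 18^(-1) mod 35 = 2
x = (7×35×17 + 15×18×2) mod 630 = 295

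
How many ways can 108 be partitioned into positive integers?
483502844

p(n) counts ways to write n as a sum of positive integers (order ignored).
Euler's pentagonal recurrence: p(k) = p(k-1) + p(k-2) - p(k-5) - p(k-7) + p(k-12) + p(k-15) - ... (offsets j(3j∓1)/2, signs ++--, p(0)=1, p(<0)=0).
DP table for k = 0..107: p(0)=1, p(1)=1, p(2)=2, p(3)=3, p(4)=5, p(5)=7, p(6)=11, p(7)=15, p(8)=22, p(9)=30, p(10)=42, p(11)=56, p(12)=77, p(13)=101, p(14)=135, p(15)=176, p(16)=231, p(17)=297, p(18)=385, p(19)=490, p(20)=627, p(21)=792, p(22)=1002, p(23)=1255, p(24)=1575, p(25)=1958, p(26)=2436, p(27)=3010, p(28)=3718, p(29)=4565, p(30)=5604, p(31)=6842, p(32)=8349, p(33)=10143, p(34)=12310, p(35)=14883, p(36)=17977, p(37)=21637, p(38)=26015, p(39)=31185, p(40)=37338, p(41)=44583, p(42)=53174, p(43)=63261, p(44)=75175, p(45)=89134, p(46)=105558, p(47)=124754, p(48)=147273, p(49)=173525, p(50)=204226, p(51)=239943, p(52)=281589, p(53)=329931, p(54)=386155, p(55)=451276, p(56)=526823, p(57)=614154, p(58)=715220, p(59)=831820, p(60)=966467, p(61)=1121505, p(62)=1300156, p(63)=1505499, p(64)=1741630, p(65)=2012558, p(66)=2323520, p(67)=2679689, p(68)=3087735, p(69)=3554345, p(70)=4087968, p(71)=4697205, p(72)=5392783, p(73)=6185689, p(74)=7089500, p(75)=8118264, p(76)=9289091, p(77)=10619863, p(78)=12132164, p(79)=13848650, p(80)=15796476, p(81)=18004327, p(82)=20506255, p(83)=23338469, p(84)=26543660, p(85)=30167357, p(86)=34262962, p(87)=38887673, p(88)=44108109, p(89)=49995925, p(90)=56634173, p(91)=64112359, p(92)=72533807, p(93)=82010177, p(94)=92669720, p(95)=104651419, p(96)=118114304, p(97)=133230930, p(98)=150198136, p(99)=169229875, p(100)=190569292, p(101)=214481126, p(102)=241265379, p(103)=271248950, p(104)=304801365, p(105)=342325709, p(106)=384276336, p(107)=431149389.
Final step: p(108) = p(107) + p(106) - p(103) - p(101) + p(96) + p(93) - p(86) - p(82) + p(73) + p(68) - p(57) - p(51) + p(38) + p(31) - p(16) - p(8)
= 431149389 + 384276336 - 271248950 - 214481126 + 118114304 + 82010177 - 34262962 - 20506255 + 6185689 + 3087735 - 614154 - 239943 + 26015 + 6842 - 231 - 22
= 483502844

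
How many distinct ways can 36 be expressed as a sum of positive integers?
17977

p(n) counts ways to write n as a sum of positive integers (order ignored).
Euler's pentagonal recurrence: p(k) = p(k-1) + p(k-2) - p(k-5) - p(k-7) + p(k-12) + p(k-15) - ... (offsets j(3j∓1)/2, signs ++--, p(0)=1, p(<0)=0).
DP table for k = 0..35: p(0)=1, p(1)=1, p(2)=2, p(3)=3, p(4)=5, p(5)=7, p(6)=11, p(7)=15, p(8)=22, p(9)=30, p(10)=42, p(11)=56, p(12)=77, p(13)=101, p(14)=135, p(15)=176, p(16)=231, p(17)=297, p(18)=385, p(19)=490, p(20)=627, p(21)=792, p(22)=1002, p(23)=1255, p(24)=1575, p(25)=1958, p(26)=2436, p(27)=3010, p(28)=3718, p(29)=4565, p(30)=5604, p(31)=6842, p(32)=8349, p(33)=10143, p(34)=12310, p(35)=14883.
Final step: p(36) = p(35) + p(34) - p(31) - p(29) + p(24) + p(21) - p(14) - p(10) + p(1)
= 14883 + 12310 - 6842 - 4565 + 1575 + 792 - 135 - 42 + 1
= 17977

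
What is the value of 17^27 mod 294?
125

Repeated squaring. Binary of 27 = 11011.
17^1 ≡ 17 (mod 294); 17^2 ≡ 289 (mod 294); 17^4 ≡ 25 (mod 294); 17^8 ≡ 37 (mod 294); 17^16 ≡ 193 (mod 294)
17^27 = 17^1 × 17^2 × 17^8 × 17^16 ≡ 125 (mod 294)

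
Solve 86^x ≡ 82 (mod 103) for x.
64

Baby-step giant-step with step n = ⌈√103⌉ = 11.
Baby steps 86^j mod 103 (j:value) for j=0..10: 0:1, 1:86, 2:83, 3:31, 4:91, 5:101, 6:34, 7:40, 8:41, 9:24, 10:4.
Giant-step multiplier: 86^(-11) ≡ 86^(102-11) = 86^91 ≡ 53 (mod 103).
Giant steps γ_i = 82·53^i mod 103: γ_0=82, γ_1=20, γ_2=30, γ_3=45, γ_4=16, γ_5=24 (in table at j=9).
x = i·n + j = 5·11 + 9 = 64.
Check: 86^64 ≡ 82 (mod 103).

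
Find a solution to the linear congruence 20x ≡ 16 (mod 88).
x ≡ 14 (mod 22)

gcd(20, 88) = 4, which divides 16, so solutions exist.
Divide through by 4: 5x ≡ 4 (mod 22).
Find 5^(-1) mod 22 by the extended Euclidean algorithm:
22 = 4 × 5 + 2  ⟹  2 = (1)·22 + (-4)·5
5 = 2 × 2 + 1  ⟹  1 = (-2)·22 + (9)·5
So (9)·5 ≡ 1 (mod 22), i.e. 5^(-1) ≡ 9 (mod 22).
x ≡ 9 × 4 = 36 ≡ 14 (mod 22).
Check: 20 × 14 = 280 ≡ 16 (mod 88).
x ≡ 14 (mod 22), giving 4 solutions mod 88.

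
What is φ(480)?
128

480 = 2^5 × 3 × 5
φ(n) = n × ∏(1 - 1/p) for each prime p dividing n
φ(480) = 480 × (1 - 1/2) × (1 - 1/3) × (1 - 1/5) = 128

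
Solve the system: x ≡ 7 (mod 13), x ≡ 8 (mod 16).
72

Using Chinese Remainder Theorem:
M = 13 × 16 = 208
M1 = 16, M2 = 13
y1 = 16^(-1) mod 13 = 9
y2 = 13^(-1) mod 16 = 5
x = (7×16×9 + 8×13×5) mod 208 = 72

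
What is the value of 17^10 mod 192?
97

Repeated squaring. Binary of 10 = 1010.
17^1 ≡ 17 (mod 192); 17^2 ≡ 97 (mod 192); 17^4 ≡ 1 (mod 192); 17^8 ≡ 1 (mod 192)
17^10 = 17^2 × 17^8 ≡ 97 (mod 192)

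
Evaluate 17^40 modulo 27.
10

Repeated squaring. Binary of 40 = 101000.
17^1 ≡ 17 (mod 27); 17^2 ≡ 19 (mod 27); 17^4 ≡ 10 (mod 27); 17^8 ≡ 19 (mod 27); 17^16 ≡ 10 (mod 27); 17^32 ≡ 19 (mod 27)
17^40 = 17^8 × 17^32 ≡ 10 (mod 27)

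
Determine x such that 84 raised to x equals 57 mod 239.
31

Baby-step giant-step with step n = ⌈√239⌉ = 16.
Baby steps 84^j mod 239 (j:value) for j=0..15: 0:1, 1:84, 2:125, 3:223, 4:90, 5:151, 6:17, 7:233, 8:213, 9:206, 10:96, 11:177, 12:50, 13:137, 14:36, 15:156.
Giant-step multiplier: 84^(-16) ≡ 84^(238-16) = 84^222 ≡ 204 (mod 239).
Giant steps γ_i = 57·204^i mod 239: γ_0=57, γ_1=156 (in table at j=15).
x = i·n + j = 1·16 + 15 = 31.
Check: 84^31 ≡ 57 (mod 239).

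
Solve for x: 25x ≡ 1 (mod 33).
4

gcd(25, 33) = 1, so the inverse exists.
Extended Euclidean algorithm on (33, 25):
33 = 1 × 25 + 8  ⟹  8 = (1)·33 + (-1)·25
25 = 3 × 8 + 1  ⟹  1 = (-3)·33 + (4)·25
So (4)·25 ≡ 1 (mod 33), i.e. 25^(-1) ≡ 4 (mod 33).
Check: 25 × 4 = 100 ≡ 1 (mod 33)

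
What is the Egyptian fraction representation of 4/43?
1/11 + 1/473

Greedy algorithm:
4/43: ceiling(43/4) = 11, use 1/11
1/473: ceiling(473/1) = 473, use 1/473
Result: 4/43 = 1/11 + 1/473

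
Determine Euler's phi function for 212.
104

212 = 2^2 × 53
φ(n) = n × ∏(1 - 1/p) for each prime p dividing n
φ(212) = 212 × (1 - 1/2) × (1 - 1/53) = 104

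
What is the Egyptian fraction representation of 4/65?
1/17 + 1/369 + 1/203873 + 1/83128196385

Greedy algorithm:
4/65: ceiling(65/4) = 17, use 1/17
3/1105: ceiling(1105/3) = 369, use 1/369
2/407745: ceiling(407745/2) = 203873, use 1/203873
1/83128196385: ceiling(83128196385/1) = 83128196385, use 1/83128196385
Result: 4/65 = 1/17 + 1/369 + 1/203873 + 1/83128196385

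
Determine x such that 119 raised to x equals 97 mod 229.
182

Baby-step giant-step with step n = ⌈√229⌉ = 16.
Baby steps 119^j mod 229 (j:value) for j=0..15: 0:1, 1:119, 2:192, 3:177, 4:224, 5:92, 6:185, 7:31, 8:25, 9:227, 10:220, 11:74, 12:104, 13:10, 14:45, 15:88.
Giant-step multiplier: 119^(-16) ≡ 119^(228-16) = 119^212 ≡ 48 (mod 229).
Giant steps γ_i = 97·48^i mod 229: γ_0=97, γ_1=76, γ_2=213, γ_3=148, γ_4=5, γ_5=11, γ_6=70, γ_7=154, γ_8=64, γ_9=95, γ_10=209, γ_11=185 (in table at j=6).
x = i·n + j = 11·16 + 6 = 182.
Check: 119^182 ≡ 97 (mod 229).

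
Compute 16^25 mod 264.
232

Repeated squaring. Binary of 25 = 11001.
16^1 ≡ 16 (mod 264); 16^2 ≡ 256 (mod 264); 16^4 ≡ 64 (mod 264); 16^8 ≡ 136 (mod 264); 16^16 ≡ 16 (mod 264)
16^25 = 16^1 × 16^8 × 16^16 ≡ 232 (mod 264)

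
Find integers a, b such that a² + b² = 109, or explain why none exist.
3² + 10² (a=3, b=10)

Factorization: 109 = 109
By Fermat: n is sum of two squares iff every prime p ≡ 3 (mod 4) appears to even power.
All primes ≡ 3 (mod 4) appear to even power.
Search a = 0, 1, 2, … for 109 - a² a perfect square: first hit at a = 3: 109 - 9 = 100 = 10².
109 = 3² + 10² = 9 + 100 ✓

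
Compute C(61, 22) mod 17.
8

Using Lucas' theorem:
Write n=61 and k=22 in base 17:
n in base 17: [3, 10]
k in base 17: [1, 5]
C(61,22) mod 17 = ∏ C(n_i, k_i) mod 17
Digit binomials (mod 17): C(3,1) = 3; C(10,5) = 252 ≡ 14
Product: 3 × 14 = 42 ≡ 8 (mod 17)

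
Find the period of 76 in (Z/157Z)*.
78

157 is prime, so ord(76) divides φ(157) = 156.
Divisors of 156: 1, 2, 3, 4, 6, 12, 13, 26, 39, 52, 78, 156.
Repeated squaring: 76^1 ≡ 76, 76^2 ≡ 124, 76^4 ≡ 147, 76^8 ≡ 100, 76^16 ≡ 109, 76^32 ≡ 106, 76^64 ≡ 89, 76^128 ≡ 71 (mod 157).
Test 76^d mod 157 for each divisor d in increasing order:
76^1 ≡ 76
76^2 ≡ 124
76^3 = 76^2·76^1 ≡ 4
76^4 ≡ 147
76^6 = 76^4·76^2 ≡ 16
76^12 = 76^8·76^4 ≡ 99
76^13 = 76^8·76^4·76^1 ≡ 145
76^26 = 76^16·76^8·76^2 ≡ 144
76^39 = 76^32·76^4·76^2·76^1 ≡ 156
76^52 = 76^32·76^16·76^4 ≡ 12
76^78 = 76^64·76^8·76^4·76^2 ≡ 1  ← first divisor giving 1
The order is 78.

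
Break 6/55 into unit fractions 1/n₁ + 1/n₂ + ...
1/10 + 1/110

Greedy algorithm:
6/55: ceiling(55/6) = 10, use 1/10
1/110: ceiling(110/1) = 110, use 1/110
Result: 6/55 = 1/10 + 1/110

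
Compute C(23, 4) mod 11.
0

Using Lucas' theorem:
Write n=23 and k=4 in base 11:
n in base 11: [2, 1]
k in base 11: [0, 4]
C(23,4) mod 11 = ∏ C(n_i, k_i) mod 11
Digit binomials (mod 11): C(2,0) = 1; C(1,4) = 0 (k_i > n_i)
Product: 1 × 0 = 0 ≡ 0 (mod 11)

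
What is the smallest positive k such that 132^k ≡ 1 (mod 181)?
3

181 is prime, so ord(132) divides φ(181) = 180.
Divisors of 180: 1, 2, 3, 4, 5, 6, 9, 10, 12, 15, 18, 20, 30, 36, 45, 60, 90, 180.
Repeated squaring: 132^1 ≡ 132, 132^2 ≡ 48, 132^4 ≡ 132, 132^8 ≡ 48, 132^16 ≡ 132, 132^32 ≡ 48, 132^64 ≡ 132, 132^128 ≡ 48 (mod 181).
Test 132^d mod 181 for each divisor d in increasing order:
132^1 ≡ 132
132^2 ≡ 48
132^3 = 132^2·132^1 ≡ 1  ← first divisor giving 1
The order is 3.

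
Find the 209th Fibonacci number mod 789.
115

Matrix identity: Q^n = [[F_(n+1), F_n], [F_n, F_(n-1)]] with Q = [[1,1],[1,0]].
n = 209 = 11010001₂. Square-and-multiply, entries mod 789:
Q^1 = [[1,1],[1,0]]
Q^3 = (Q^1)²·Q = [[3,2],[2,1]]
Q^6 = (Q^3)² = [[13,8],[8,5]]
Q^13 = (Q^6)²·Q = [[377,233],[233,144]]
Q^26 = (Q^13)² = [[746,676],[676,70]]
Q^52 = (Q^26)² = [[416,105],[105,311]]
Q^104 = (Q^52)² = [[244,591],[591,442]]
Q^209 = (Q^104)²·Q = [[784,115],[115,669]]
F_209 mod 789 = Q^209[0][1] = 115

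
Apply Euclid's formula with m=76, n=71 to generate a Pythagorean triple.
(735, 10792, 10817)

Euclid's formula: a = m² - n², b = 2mn, c = m² + n²
m = 76, n = 71
a = 76² - 71² = 5776 - 5041 = 735
b = 2 × 76 × 71 = 10792
c = 76² + 71² = 5776 + 5041 = 10817
Verification: 735² + 10792² = 540225 + 116467264 = 117007489 = 10817² ✓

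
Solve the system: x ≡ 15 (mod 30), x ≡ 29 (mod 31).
525

Using Chinese Remainder Theorem:
M = 30 × 31 = 930
M1 = 31, M2 = 30
y1 = 31^(-1) mod 30 = 1
y2 = 30^(-1) mod 31 = 30
x = (15×31×1 + 29×30×30) mod 930 = 525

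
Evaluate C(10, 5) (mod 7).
0

Using Lucas' theorem:
Write n=10 and k=5 in base 7:
n in base 7: [1, 3]
k in base 7: [0, 5]
C(10,5) mod 7 = ∏ C(n_i, k_i) mod 7
Digit binomials (mod 7): C(1,0) = 1; C(3,5) = 0 (k_i > n_i)
Product: 1 × 0 = 0 ≡ 0 (mod 7)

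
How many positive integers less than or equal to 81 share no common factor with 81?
54

81 = 3^4
φ(n) = n × ∏(1 - 1/p) for each prime p dividing n
φ(81) = 81 × (1 - 1/3) = 54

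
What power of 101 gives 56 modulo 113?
60

Baby-step giant-step with step n = ⌈√113⌉ = 11.
Baby steps 101^j mod 113 (j:value) for j=0..10: 0:1, 1:101, 2:31, 3:80, 4:57, 5:107, 6:72, 7:40, 8:85, 9:110, 10:36.
Giant-step multiplier: 101^(-11) ≡ 101^(112-11) = 101^101 ≡ 17 (mod 113).
Giant steps γ_i = 56·17^i mod 113: γ_0=56, γ_1=48, γ_2=25, γ_3=86, γ_4=106, γ_5=107 (in table at j=5).
x = i·n + j = 5·11 + 5 = 60.
Check: 101^60 ≡ 56 (mod 113).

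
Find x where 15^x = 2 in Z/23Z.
4

Baby-step giant-step with step n = ⌈√23⌉ = 5.
Baby steps 15^j mod 23 (j:value) for j=0..4: 0:1, 1:15, 2:18, 3:17, 4:2.
h = 2 is already in the table at j=4, so x = 4.
Check: 15^4 ≡ 2 (mod 23).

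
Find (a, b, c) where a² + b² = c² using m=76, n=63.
(1807, 9576, 9745)

Euclid's formula: a = m² - n², b = 2mn, c = m² + n²
m = 76, n = 63
a = 76² - 63² = 5776 - 3969 = 1807
b = 2 × 76 × 63 = 9576
c = 76² + 63² = 5776 + 3969 = 9745
Verification: 1807² + 9576² = 3265249 + 91699776 = 94965025 = 9745² ✓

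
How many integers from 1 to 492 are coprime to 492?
160

492 = 2^2 × 3 × 41
φ(n) = n × ∏(1 - 1/p) for each prime p dividing n
φ(492) = 492 × (1 - 1/2) × (1 - 1/3) × (1 - 1/41) = 160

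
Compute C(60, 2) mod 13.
2

Using Lucas' theorem:
Write n=60 and k=2 in base 13:
n in base 13: [4, 8]
k in base 13: [0, 2]
C(60,2) mod 13 = ∏ C(n_i, k_i) mod 13
Digit binomials (mod 13): C(4,0) = 1; C(8,2) = 28 ≡ 2
Product: 1 × 2 = 2 ≡ 2 (mod 13)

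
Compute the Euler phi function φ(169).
156

169 = 13^2
φ(n) = n × ∏(1 - 1/p) for each prime p dividing n
φ(169) = 169 × (1 - 1/13) = 156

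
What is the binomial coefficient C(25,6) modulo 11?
0

Using Lucas' theorem:
Write n=25 and k=6 in base 11:
n in base 11: [2, 3]
k in base 11: [0, 6]
C(25,6) mod 11 = ∏ C(n_i, k_i) mod 11
Digit binomials (mod 11): C(2,0) = 1; C(3,6) = 0 (k_i > n_i)
Product: 1 × 0 = 0 ≡ 0 (mod 11)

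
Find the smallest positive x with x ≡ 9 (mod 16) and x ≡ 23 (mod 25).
73

Using Chinese Remainder Theorem:
M = 16 × 25 = 400
M1 = 25, M2 = 16
y1 = 25^(-1) mod 16 = 9
y2 = 16^(-1) mod 25 = 11
x = (9×25×9 + 23×16×11) mod 400 = 73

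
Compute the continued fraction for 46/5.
[9; 5]

Euclidean algorithm steps:
46 = 9 × 5 + 1
5 = 5 × 1 + 0
Continued fraction: [9; 5]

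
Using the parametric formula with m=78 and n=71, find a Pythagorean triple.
(1043, 11076, 11125)

Euclid's formula: a = m² - n², b = 2mn, c = m² + n²
m = 78, n = 71
a = 78² - 71² = 6084 - 5041 = 1043
b = 2 × 78 × 71 = 11076
c = 78² + 71² = 6084 + 5041 = 11125
Verification: 1043² + 11076² = 1087849 + 122677776 = 123765625 = 11125² ✓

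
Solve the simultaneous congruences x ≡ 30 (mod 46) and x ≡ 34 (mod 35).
1364

Using Chinese Remainder Theorem:
M = 46 × 35 = 1610
M1 = 35, M2 = 46
y1 = 35^(-1) mod 46 = 25
y2 = 46^(-1) mod 35 = 16
x = (30×35×25 + 34×46×16) mod 1610 = 1364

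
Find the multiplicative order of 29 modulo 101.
100

101 is prime, so ord(29) divides φ(101) = 100.
Divisors of 100: 1, 2, 4, 5, 10, 20, 25, 50, 100.
Repeated squaring: 29^1 ≡ 29, 29^2 ≡ 33, 29^4 ≡ 79, 29^8 ≡ 80, 29^16 ≡ 37, 29^32 ≡ 56, 29^64 ≡ 5 (mod 101).
Test 29^d mod 101 for each divisor d in increasing order:
29^1 ≡ 29
29^2 ≡ 33
29^4 ≡ 79
29^5 = 29^4·29^1 ≡ 69
29^10 = 29^8·29^2 ≡ 14
29^20 = 29^16·29^4 ≡ 95
29^25 = 29^16·29^8·29^1 ≡ 91
29^50 = 29^32·29^16·29^2 ≡ 100
29^100 = 29^64·29^32·29^4 ≡ 1  ← first divisor giving 1
The order is 100.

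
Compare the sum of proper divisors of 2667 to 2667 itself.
deficient

Proper divisors of 2667: sum = 1 + 3 + 7 + 21 + 127 + 381 + 889 = 1429
Since 1429 < 2667, 2667 is deficient.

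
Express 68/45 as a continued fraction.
[1; 1, 1, 22]

Euclidean algorithm steps:
68 = 1 × 45 + 23
45 = 1 × 23 + 22
23 = 1 × 22 + 1
22 = 22 × 1 + 0
Continued fraction: [1; 1, 1, 22]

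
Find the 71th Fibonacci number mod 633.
22

Matrix identity: Q^n = [[F_(n+1), F_n], [F_n, F_(n-1)]] with Q = [[1,1],[1,0]].
n = 71 = 1000111₂. Square-and-multiply, entries mod 633:
Q^1 = [[1,1],[1,0]]
Q^2 = (Q^1)² = [[2,1],[1,1]]
Q^4 = (Q^2)² = [[5,3],[3,2]]
Q^8 = (Q^4)² = [[34,21],[21,13]]
Q^17 = (Q^8)²·Q = [[52,331],[331,354]]
Q^35 = (Q^17)²·Q = [[414,224],[224,190]]
Q^71 = (Q^35)²·Q = [[489,22],[22,467]]
F_71 mod 633 = Q^71[0][1] = 22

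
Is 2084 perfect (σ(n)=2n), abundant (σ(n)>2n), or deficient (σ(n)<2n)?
deficient

Proper divisors of 2084: sum = 1 + 2 + 4 + 521 + 1042 = 1570
Since 1570 < 2084, 2084 is deficient.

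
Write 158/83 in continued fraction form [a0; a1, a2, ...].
[1; 1, 9, 2, 1, 2]

Euclidean algorithm steps:
158 = 1 × 83 + 75
83 = 1 × 75 + 8
75 = 9 × 8 + 3
8 = 2 × 3 + 2
3 = 1 × 2 + 1
2 = 2 × 1 + 0
Continued fraction: [1; 1, 9, 2, 1, 2]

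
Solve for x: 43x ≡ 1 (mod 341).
230

gcd(43, 341) = 1, so the inverse exists.
Extended Euclidean algorithm on (341, 43):
341 = 7 × 43 + 40  ⟹  40 = (1)·341 + (-7)·43
43 = 1 × 40 + 3  ⟹  3 = (-1)·341 + (8)·43
40 = 13 × 3 + 1  ⟹  1 = (14)·341 + (-111)·43
So (-111)·43 ≡ 1 (mod 341), i.e. 43^(-1) ≡ -111 ≡ 230 (mod 341).
Check: 43 × 230 = 9890 ≡ 1 (mod 341)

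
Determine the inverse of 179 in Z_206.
61

gcd(179, 206) = 1, so the inverse exists.
Extended Euclidean algorithm on (206, 179):
206 = 1 × 179 + 27  ⟹  27 = (1)·206 + (-1)·179
179 = 6 × 27 + 17  ⟹  17 = (-6)·206 + (7)·179
27 = 1 × 17 + 10  ⟹  10 = (7)·206 + (-8)·179
17 = 1 × 10 + 7  ⟹  7 = (-13)·206 + (15)·179
10 = 1 × 7 + 3  ⟹  3 = (20)·206 + (-23)·179
7 = 2 × 3 + 1  ⟹  1 = (-53)·206 + (61)·179
So (61)·179 ≡ 1 (mod 206), i.e. 179^(-1) ≡ 61 (mod 206).
Check: 179 × 61 = 10919 ≡ 1 (mod 206)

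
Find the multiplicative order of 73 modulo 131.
10

131 is prime, so ord(73) divides φ(131) = 130.
Divisors of 130: 1, 2, 5, 10, 13, 26, 65, 130.
Repeated squaring: 73^1 ≡ 73, 73^2 ≡ 89, 73^4 ≡ 61, 73^8 ≡ 53, 73^16 ≡ 58, 73^32 ≡ 89, 73^64 ≡ 61, 73^128 ≡ 53 (mod 131).
Test 73^d mod 131 for each divisor d in increasing order:
73^1 ≡ 73
73^2 ≡ 89
73^5 = 73^4·73^1 ≡ 130
73^10 = 73^8·73^2 ≡ 1  ← first divisor giving 1
The order is 10.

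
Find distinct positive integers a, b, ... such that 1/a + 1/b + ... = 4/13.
1/4 + 1/18 + 1/468

Greedy algorithm:
4/13: ceiling(13/4) = 4, use 1/4
3/52: ceiling(52/3) = 18, use 1/18
1/468: ceiling(468/1) = 468, use 1/468
Result: 4/13 = 1/4 + 1/18 + 1/468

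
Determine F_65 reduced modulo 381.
40

Matrix identity: Q^n = [[F_(n+1), F_n], [F_n, F_(n-1)]] with Q = [[1,1],[1,0]].
n = 65 = 1000001₂. Square-and-multiply, entries mod 381:
Q^1 = [[1,1],[1,0]]
Q^2 = (Q^1)² = [[2,1],[1,1]]
Q^4 = (Q^2)² = [[5,3],[3,2]]
Q^8 = (Q^4)² = [[34,21],[21,13]]
Q^16 = (Q^8)² = [[73,225],[225,229]]
Q^32 = (Q^16)² = [[328,132],[132,196]]
Q^65 = (Q^32)²·Q = [[247,40],[40,207]]
F_65 mod 381 = Q^65[0][1] = 40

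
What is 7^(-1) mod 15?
13

gcd(7, 15) = 1, so the inverse exists.
Extended Euclidean algorithm on (15, 7):
15 = 2 × 7 + 1  ⟹  1 = (1)·15 + (-2)·7
So (-2)·7 ≡ 1 (mod 15), i.e. 7^(-1) ≡ -2 ≡ 13 (mod 15).
Check: 7 × 13 = 91 ≡ 1 (mod 15)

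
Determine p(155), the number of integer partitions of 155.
66493182097

p(n) counts ways to write n as a sum of positive integers (order ignored).
Euler's pentagonal recurrence: p(k) = p(k-1) + p(k-2) - p(k-5) - p(k-7) + p(k-12) + p(k-15) - ... (offsets j(3j∓1)/2, signs ++--, p(0)=1, p(<0)=0).
DP table for k = 0..154: p(0)=1, p(1)=1, p(2)=2, p(3)=3, p(4)=5, p(5)=7, p(6)=11, p(7)=15, p(8)=22, p(9)=30, p(10)=42, p(11)=56, p(12)=77, p(13)=101, p(14)=135, p(15)=176, p(16)=231, p(17)=297, p(18)=385, p(19)=490, p(20)=627, p(21)=792, p(22)=1002, p(23)=1255, p(24)=1575, p(25)=1958, p(26)=2436, p(27)=3010, p(28)=3718, p(29)=4565, p(30)=5604, p(31)=6842, p(32)=8349, p(33)=10143, p(34)=12310, p(35)=14883, p(36)=17977, p(37)=21637, p(38)=26015, p(39)=31185, p(40)=37338, p(41)=44583, p(42)=53174, p(43)=63261, p(44)=75175, p(45)=89134, p(46)=105558, p(47)=124754, p(48)=147273, p(49)=173525, p(50)=204226, p(51)=239943, p(52)=281589, p(53)=329931, p(54)=386155, p(55)=451276, p(56)=526823, p(57)=614154, p(58)=715220, p(59)=831820, p(60)=966467, p(61)=1121505, p(62)=1300156, p(63)=1505499, p(64)=1741630, p(65)=2012558, p(66)=2323520, p(67)=2679689, p(68)=3087735, p(69)=3554345, p(70)=4087968, p(71)=4697205, p(72)=5392783, p(73)=6185689, p(74)=7089500, p(75)=8118264, p(76)=9289091, p(77)=10619863, p(78)=12132164, p(79)=13848650, p(80)=15796476, p(81)=18004327, p(82)=20506255, p(83)=23338469, p(84)=26543660, p(85)=30167357, p(86)=34262962, p(87)=38887673, p(88)=44108109, p(89)=49995925, p(90)=56634173, p(91)=64112359, p(92)=72533807, p(93)=82010177, p(94)=92669720, p(95)=104651419, p(96)=118114304, p(97)=133230930, p(98)=150198136, p(99)=169229875, p(100)=190569292, p(101)=214481126, p(102)=241265379, p(103)=271248950, p(104)=304801365, p(105)=342325709, p(106)=384276336, p(107)=431149389, p(108)=483502844, p(109)=541946240, p(110)=607163746, p(111)=679903203, p(112)=761002156, p(113)=851376628, p(114)=952050665, p(115)=1064144451, p(116)=1188908248, p(117)=1327710076, p(118)=1482074143, p(119)=1653668665, p(120)=1844349560, p(121)=2056148051, p(122)=2291320912, p(123)=2552338241, p(124)=2841940500, p(125)=3163127352, p(126)=3519222692, p(127)=3913864295, p(128)=4351078600, p(129)=4835271870, p(130)=5371315400, p(131)=5964539504, p(132)=6620830889, p(133)=7346629512, p(134)=8149040695, p(135)=9035836076, p(136)=10015581680, p(137)=11097645016, p(138)=12292341831, p(139)=13610949895, p(140)=15065878135, p(141)=16670689208, p(142)=18440293320, p(143)=20390982757, p(144)=22540654445, p(145)=24908858009, p(146)=27517052599, p(147)=30388671978, p(148)=33549419497, p(149)=37027355200, p(150)=40853235313, p(151)=45060624582, p(152)=49686288421, p(153)=54770336324, p(154)=60356673280.
Final step: p(155) = p(154) + p(153) - p(150) - p(148) + p(143) + p(140) - p(133) - p(129) + p(120) + p(115) - p(104) - p(98) + p(85) + p(78) - p(63) - p(55) + p(38) + p(29) - p(10) - p(0)
= 60356673280 + 54770336324 - 40853235313 - 33549419497 + 20390982757 + 15065878135 - 7346629512 - 4835271870 + 1844349560 + 1064144451 - 304801365 - 150198136 + 30167357 + 12132164 - 1505499 - 451276 + 26015 + 4565 - 42 - 1
= 66493182097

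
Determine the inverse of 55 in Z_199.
76

gcd(55, 199) = 1, so the inverse exists.
Extended Euclidean algorithm on (199, 55):
199 = 3 × 55 + 34  ⟹  34 = (1)·199 + (-3)·55
55 = 1 × 34 + 21  ⟹  21 = (-1)·199 + (4)·55
34 = 1 × 21 + 13  ⟹  13 = (2)·199 + (-7)·55
21 = 1 × 13 + 8  ⟹  8 = (-3)·199 + (11)·55
13 = 1 × 8 + 5  ⟹  5 = (5)·199 + (-18)·55
8 = 1 × 5 + 3  ⟹  3 = (-8)·199 + (29)·55
5 = 1 × 3 + 2  ⟹  2 = (13)·199 + (-47)·55
3 = 1 × 2 + 1  ⟹  1 = (-21)·199 + (76)·55
So (76)·55 ≡ 1 (mod 199), i.e. 55^(-1) ≡ 76 (mod 199).
Check: 55 × 76 = 4180 ≡ 1 (mod 199)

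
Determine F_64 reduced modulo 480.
123

Matrix identity: Q^n = [[F_(n+1), F_n], [F_n, F_(n-1)]] with Q = [[1,1],[1,0]].
n = 64 = 1000000₂. Square-and-multiply, entries mod 480:
Q^1 = [[1,1],[1,0]]
Q^2 = (Q^1)² = [[2,1],[1,1]]
Q^4 = (Q^2)² = [[5,3],[3,2]]
Q^8 = (Q^4)² = [[34,21],[21,13]]
Q^16 = (Q^8)² = [[157,27],[27,130]]
Q^32 = (Q^16)² = [[418,69],[69,349]]
Q^64 = (Q^32)² = [[445,123],[123,322]]
F_64 mod 480 = Q^64[0][1] = 123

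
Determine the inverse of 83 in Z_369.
329

gcd(83, 369) = 1, so the inverse exists.
Extended Euclidean algorithm on (369, 83):
369 = 4 × 83 + 37  ⟹  37 = (1)·369 + (-4)·83
83 = 2 × 37 + 9  ⟹  9 = (-2)·369 + (9)·83
37 = 4 × 9 + 1  ⟹  1 = (9)·369 + (-40)·83
So (-40)·83 ≡ 1 (mod 369), i.e. 83^(-1) ≡ -40 ≡ 329 (mod 369).
Check: 83 × 329 = 27307 ≡ 1 (mod 369)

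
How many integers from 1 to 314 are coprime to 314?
156

314 = 2 × 157
φ(n) = n × ∏(1 - 1/p) for each prime p dividing n
φ(314) = 314 × (1 - 1/2) × (1 - 1/157) = 156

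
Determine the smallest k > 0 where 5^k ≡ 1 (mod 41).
20

41 is prime, so ord(5) divides φ(41) = 40.
Divisors of 40: 1, 2, 4, 5, 8, 10, 20, 40.
Repeated squaring: 5^1 ≡ 5, 5^2 ≡ 25, 5^4 ≡ 10, 5^8 ≡ 18, 5^16 ≡ 37, 5^32 ≡ 16 (mod 41).
Test 5^d mod 41 for each divisor d in increasing order:
5^1 ≡ 5
5^2 ≡ 25
5^4 ≡ 10
5^5 = 5^4·5^1 ≡ 9
5^8 ≡ 18
5^10 = 5^8·5^2 ≡ 40
5^20 = 5^16·5^4 ≡ 1  ← first divisor giving 1
The order is 20.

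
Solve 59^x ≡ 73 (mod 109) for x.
100

Baby-step giant-step with step n = ⌈√109⌉ = 11.
Baby steps 59^j mod 109 (j:value) for j=0..10: 0:1, 1:59, 2:102, 3:23, 4:49, 5:57, 6:93, 7:37, 8:3, 9:68, 10:88.
Giant-step multiplier: 59^(-11) ≡ 59^(108-11) = 59^97 ≡ 79 (mod 109).
Giant steps γ_i = 73·79^i mod 109: γ_0=73, γ_1=99, γ_2=82, γ_3=47, γ_4=7, γ_5=8, γ_6=87, γ_7=6, γ_8=38, γ_9=59 (in table at j=1).
x = i·n + j = 9·11 + 1 = 100.
Check: 59^100 ≡ 73 (mod 109).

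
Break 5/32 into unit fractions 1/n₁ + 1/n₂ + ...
1/7 + 1/75 + 1/16800

Greedy algorithm:
5/32: ceiling(32/5) = 7, use 1/7
3/224: ceiling(224/3) = 75, use 1/75
1/16800: ceiling(16800/1) = 16800, use 1/16800
Result: 5/32 = 1/7 + 1/75 + 1/16800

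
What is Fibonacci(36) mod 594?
162

Matrix identity: Q^n = [[F_(n+1), F_n], [F_n, F_(n-1)]] with Q = [[1,1],[1,0]].
n = 36 = 100100₂. Square-and-multiply, entries mod 594:
Q^1 = [[1,1],[1,0]]
Q^2 = (Q^1)² = [[2,1],[1,1]]
Q^4 = (Q^2)² = [[5,3],[3,2]]
Q^9 = (Q^4)²·Q = [[55,34],[34,21]]
Q^18 = (Q^9)² = [[23,208],[208,409]]
Q^36 = (Q^18)² = [[431,162],[162,269]]
F_36 mod 594 = Q^36[0][1] = 162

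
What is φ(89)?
88

89 = 89
φ(n) = n × ∏(1 - 1/p) for each prime p dividing n
φ(89) = 89 × (1 - 1/89) = 88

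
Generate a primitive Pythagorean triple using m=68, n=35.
(3399, 4760, 5849)

Euclid's formula: a = m² - n², b = 2mn, c = m² + n²
m = 68, n = 35
a = 68² - 35² = 4624 - 1225 = 3399
b = 2 × 68 × 35 = 4760
c = 68² + 35² = 4624 + 1225 = 5849
Verification: 3399² + 4760² = 11553201 + 22657600 = 34210801 = 5849² ✓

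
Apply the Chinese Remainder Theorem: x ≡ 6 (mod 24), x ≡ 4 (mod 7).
102

Using Chinese Remainder Theorem:
M = 24 × 7 = 168
M1 = 7, M2 = 24
y1 = 7^(-1) mod 24 = 7
y2 = 24^(-1) mod 7 = 5
x = (6×7×7 + 4×24×5) mod 168 = 102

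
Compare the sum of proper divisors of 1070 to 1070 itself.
deficient

Proper divisors of 1070: sum = 1 + 2 + 5 + 10 + 107 + 214 + 535 = 874
Since 874 < 1070, 1070 is deficient.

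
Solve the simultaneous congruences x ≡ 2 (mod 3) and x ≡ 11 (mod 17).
11

Using Chinese Remainder Theorem:
M = 3 × 17 = 51
M1 = 17, M2 = 3
y1 = 17^(-1) mod 3 = 2
y2 = 3^(-1) mod 17 = 6
x = (2×17×2 + 11×3×6) mod 51 = 11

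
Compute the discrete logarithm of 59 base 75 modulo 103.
82

Baby-step giant-step with step n = ⌈√103⌉ = 11.
Baby steps 75^j mod 103 (j:value) for j=0..10: 0:1, 1:75, 2:63, 3:90, 4:55, 5:5, 6:66, 7:6, 8:38, 9:69, 10:25.
Giant-step multiplier: 75^(-11) ≡ 75^(102-11) = 75^91 ≡ 54 (mod 103).
Giant steps γ_i = 59·54^i mod 103: γ_0=59, γ_1=96, γ_2=34, γ_3=85, γ_4=58, γ_5=42, γ_6=2, γ_7=5 (in table at j=5).
x = i·n + j = 7·11 + 5 = 82.
Check: 75^82 ≡ 59 (mod 103).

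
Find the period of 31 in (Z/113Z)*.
56

113 is prime, so ord(31) divides φ(113) = 112.
Divisors of 112: 1, 2, 4, 7, 8, 14, 16, 28, 56, 112.
Repeated squaring: 31^1 ≡ 31, 31^2 ≡ 57, 31^4 ≡ 85, 31^8 ≡ 106, 31^16 ≡ 49, 31^32 ≡ 28, 31^64 ≡ 106 (mod 113).
Test 31^d mod 113 for each divisor d in increasing order:
31^1 ≡ 31
31^2 ≡ 57
31^4 ≡ 85
31^7 = 31^4·31^2·31^1 ≡ 18
31^8 ≡ 106
31^14 = 31^8·31^4·31^2 ≡ 98
31^16 ≡ 49
31^28 = 31^16·31^8·31^4 ≡ 112
31^56 = 31^32·31^16·31^8 ≡ 1  ← first divisor giving 1
The order is 56.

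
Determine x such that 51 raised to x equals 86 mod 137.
69

Baby-step giant-step with step n = ⌈√137⌉ = 12.
Baby steps 51^j mod 137 (j:value) for j=0..11: 0:1, 1:51, 2:135, 3:35, 4:4, 5:67, 6:129, 7:3, 8:16, 9:131, 10:105, 11:12.
Giant-step multiplier: 51^(-12) ≡ 51^(136-12) = 51^124 ≡ 15 (mod 137).
Giant steps γ_i = 86·15^i mod 137: γ_0=86, γ_1=57, γ_2=33, γ_3=84, γ_4=27, γ_5=131 (in table at j=9).
x = i·n + j = 5·12 + 9 = 69.
Check: 51^69 ≡ 86 (mod 137).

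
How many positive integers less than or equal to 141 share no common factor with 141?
92

141 = 3 × 47
φ(n) = n × ∏(1 - 1/p) for each prime p dividing n
φ(141) = 141 × (1 - 1/3) × (1 - 1/47) = 92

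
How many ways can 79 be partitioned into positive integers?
13848650

p(n) counts ways to write n as a sum of positive integers (order ignored).
Euler's pentagonal recurrence: p(k) = p(k-1) + p(k-2) - p(k-5) - p(k-7) + p(k-12) + p(k-15) - ... (offsets j(3j∓1)/2, signs ++--, p(0)=1, p(<0)=0).
DP table for k = 0..78: p(0)=1, p(1)=1, p(2)=2, p(3)=3, p(4)=5, p(5)=7, p(6)=11, p(7)=15, p(8)=22, p(9)=30, p(10)=42, p(11)=56, p(12)=77, p(13)=101, p(14)=135, p(15)=176, p(16)=231, p(17)=297, p(18)=385, p(19)=490, p(20)=627, p(21)=792, p(22)=1002, p(23)=1255, p(24)=1575, p(25)=1958, p(26)=2436, p(27)=3010, p(28)=3718, p(29)=4565, p(30)=5604, p(31)=6842, p(32)=8349, p(33)=10143, p(34)=12310, p(35)=14883, p(36)=17977, p(37)=21637, p(38)=26015, p(39)=31185, p(40)=37338, p(41)=44583, p(42)=53174, p(43)=63261, p(44)=75175, p(45)=89134, p(46)=105558, p(47)=124754, p(48)=147273, p(49)=173525, p(50)=204226, p(51)=239943, p(52)=281589, p(53)=329931, p(54)=386155, p(55)=451276, p(56)=526823, p(57)=614154, p(58)=715220, p(59)=831820, p(60)=966467, p(61)=1121505, p(62)=1300156, p(63)=1505499, p(64)=1741630, p(65)=2012558, p(66)=2323520, p(67)=2679689, p(68)=3087735, p(69)=3554345, p(70)=4087968, p(71)=4697205, p(72)=5392783, p(73)=6185689, p(74)=7089500, p(75)=8118264, p(76)=9289091, p(77)=10619863, p(78)=12132164.
Final step: p(79) = p(78) + p(77) - p(74) - p(72) + p(67) + p(64) - p(57) - p(53) + p(44) + p(39) - p(28) - p(22) + p(9) + p(2)
= 12132164 + 10619863 - 7089500 - 5392783 + 2679689 + 1741630 - 614154 - 329931 + 75175 + 31185 - 3718 - 1002 + 30 + 2
= 13848650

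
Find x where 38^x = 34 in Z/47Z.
2

Baby-step giant-step with step n = ⌈√47⌉ = 7.
Baby steps 38^j mod 47 (j:value) for j=0..6: 0:1, 1:38, 2:34, 3:23, 4:28, 5:30, 6:12.
h = 34 is already in the table at j=2, so x = 2.
Check: 38^2 ≡ 34 (mod 47).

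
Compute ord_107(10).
53

107 is prime, so ord(10) divides φ(107) = 106.
Divisors of 106: 1, 2, 53, 106.
Repeated squaring: 10^1 ≡ 10, 10^2 ≡ 100, 10^4 ≡ 49, 10^8 ≡ 47, 10^16 ≡ 69, 10^32 ≡ 53, 10^64 ≡ 27 (mod 107).
Test 10^d mod 107 for each divisor d in increasing order:
10^1 ≡ 10
10^2 ≡ 100
10^53 = 10^32·10^16·10^4·10^1 ≡ 1  ← first divisor giving 1
The order is 53.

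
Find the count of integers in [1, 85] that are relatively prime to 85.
64

85 = 5 × 17
φ(n) = n × ∏(1 - 1/p) for each prime p dividing n
φ(85) = 85 × (1 - 1/5) × (1 - 1/17) = 64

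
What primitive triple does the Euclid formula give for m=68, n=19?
(4263, 2584, 4985)

Euclid's formula: a = m² - n², b = 2mn, c = m² + n²
m = 68, n = 19
a = 68² - 19² = 4624 - 361 = 4263
b = 2 × 68 × 19 = 2584
c = 68² + 19² = 4624 + 361 = 4985
Verification: 4263² + 2584² = 18173169 + 6677056 = 24850225 = 4985² ✓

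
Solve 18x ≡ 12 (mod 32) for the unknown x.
x ≡ 6 (mod 16)

gcd(18, 32) = 2, which divides 12, so solutions exist.
Divide through by 2: 9x ≡ 6 (mod 16).
Find 9^(-1) mod 16 by the extended Euclidean algorithm:
16 = 1 × 9 + 7  ⟹  7 = (1)·16 + (-1)·9
9 = 1 × 7 + 2  ⟹  2 = (-1)·16 + (2)·9
7 = 3 × 2 + 1  ⟹  1 = (4)·16 + (-7)·9
So (-7)·9 ≡ 1 (mod 16), i.e. 9^(-1) ≡ -7 ≡ 9 (mod 16).
x ≡ 9 × 6 = 54 ≡ 6 (mod 16).
Check: 18 × 6 = 108 ≡ 12 (mod 32).
x ≡ 6 (mod 16), giving 2 solutions mod 32.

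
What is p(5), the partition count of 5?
7

p(n) counts ways to write n as a sum of positive integers (order ignored).
Examples: 5; 4 + 1; 3 + 2; 3 + 1 + 1; 2 + 2 + 1; ... (7 total)
p(5) = 7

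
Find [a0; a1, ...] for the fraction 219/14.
[15; 1, 1, 1, 4]

Euclidean algorithm steps:
219 = 15 × 14 + 9
14 = 1 × 9 + 5
9 = 1 × 5 + 4
5 = 1 × 4 + 1
4 = 4 × 1 + 0
Continued fraction: [15; 1, 1, 1, 4]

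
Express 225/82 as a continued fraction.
[2; 1, 2, 1, 9, 2]

Euclidean algorithm steps:
225 = 2 × 82 + 61
82 = 1 × 61 + 21
61 = 2 × 21 + 19
21 = 1 × 19 + 2
19 = 9 × 2 + 1
2 = 2 × 1 + 0
Continued fraction: [2; 1, 2, 1, 9, 2]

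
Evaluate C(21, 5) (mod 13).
4

Using Lucas' theorem:
Write n=21 and k=5 in base 13:
n in base 13: [1, 8]
k in base 13: [0, 5]
C(21,5) mod 13 = ∏ C(n_i, k_i) mod 13
Digit binomials (mod 13): C(1,0) = 1; C(8,5) = 56 ≡ 4
Product: 1 × 4 = 4 ≡ 4 (mod 13)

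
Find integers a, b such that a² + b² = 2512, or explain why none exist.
24² + 44² (a=24, b=44)

Factorization: 2512 = 2^4 × 157
By Fermat: n is sum of two squares iff every prime p ≡ 3 (mod 4) appears to even power.
All primes ≡ 3 (mod 4) appear to even power.
Search a = 0, 1, 2, … for 2512 - a² a perfect square: first hit at a = 24: 2512 - 576 = 1936 = 44².
2512 = 24² + 44² = 576 + 1936 ✓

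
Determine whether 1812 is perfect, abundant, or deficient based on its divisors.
abundant

Proper divisors of 1812: sum = 1 + 2 + 3 + 4 + 6 + 12 + 151 + 302 + 453 + 604 + 906 = 2444
Since 2444 > 1812, 1812 is abundant.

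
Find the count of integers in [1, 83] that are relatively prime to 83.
82

83 = 83
φ(n) = n × ∏(1 - 1/p) for each prime p dividing n
φ(83) = 83 × (1 - 1/83) = 82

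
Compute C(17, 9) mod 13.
0

Using Lucas' theorem:
Write n=17 and k=9 in base 13:
n in base 13: [1, 4]
k in base 13: [0, 9]
C(17,9) mod 13 = ∏ C(n_i, k_i) mod 13
Digit binomials (mod 13): C(1,0) = 1; C(4,9) = 0 (k_i > n_i)
Product: 1 × 0 = 0 ≡ 0 (mod 13)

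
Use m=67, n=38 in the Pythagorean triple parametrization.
(3045, 5092, 5933)

Euclid's formula: a = m² - n², b = 2mn, c = m² + n²
m = 67, n = 38
a = 67² - 38² = 4489 - 1444 = 3045
b = 2 × 67 × 38 = 5092
c = 67² + 38² = 4489 + 1444 = 5933
Verification: 3045² + 5092² = 9272025 + 25928464 = 35200489 = 5933² ✓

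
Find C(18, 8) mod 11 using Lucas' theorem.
0

Using Lucas' theorem:
Write n=18 and k=8 in base 11:
n in base 11: [1, 7]
k in base 11: [0, 8]
C(18,8) mod 11 = ∏ C(n_i, k_i) mod 11
Digit binomials (mod 11): C(1,0) = 1; C(7,8) = 0 (k_i > n_i)
Product: 1 × 0 = 0 ≡ 0 (mod 11)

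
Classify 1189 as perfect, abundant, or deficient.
deficient

Proper divisors of 1189: sum = 1 + 29 + 41 = 71
Since 71 < 1189, 1189 is deficient.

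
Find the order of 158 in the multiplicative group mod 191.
95

191 is prime, so ord(158) divides φ(191) = 190.
Divisors of 190: 1, 2, 5, 10, 19, 38, 95, 190.
Repeated squaring: 158^1 ≡ 158, 158^2 ≡ 134, 158^4 ≡ 2, 158^8 ≡ 4, 158^16 ≡ 16, 158^32 ≡ 65, 158^64 ≡ 23, 158^128 ≡ 147 (mod 191).
Test 158^d mod 191 for each divisor d in increasing order:
158^1 ≡ 158
158^2 ≡ 134
158^5 = 158^4·158^1 ≡ 125
158^10 = 158^8·158^2 ≡ 154
158^19 = 158^16·158^2·158^1 ≡ 109
158^38 = 158^32·158^4·158^2 ≡ 39
158^95 = 158^64·158^16·158^8·158^4·158^2·158^1 ≡ 1  ← first divisor giving 1
The order is 95.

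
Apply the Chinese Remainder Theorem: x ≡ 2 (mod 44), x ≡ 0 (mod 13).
442

Using Chinese Remainder Theorem:
M = 44 × 13 = 572
M1 = 13, M2 = 44
y1 = 13^(-1) mod 44 = 17
y2 = 44^(-1) mod 13 = 8
x = (2×13×17 + 0×44×8) mod 572 = 442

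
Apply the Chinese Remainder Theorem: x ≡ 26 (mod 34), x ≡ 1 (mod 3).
94

Using Chinese Remainder Theorem:
M = 34 × 3 = 102
M1 = 3, M2 = 34
y1 = 3^(-1) mod 34 = 23
y2 = 34^(-1) mod 3 = 1
x = (26×3×23 + 1×34×1) mod 102 = 94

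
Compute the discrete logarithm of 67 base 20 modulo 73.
58

Baby-step giant-step with step n = ⌈√73⌉ = 9.
Baby steps 20^j mod 73 (j:value) for j=0..8: 0:1, 1:20, 2:35, 3:43, 4:57, 5:45, 6:24, 7:42, 8:37.
Giant-step multiplier: 20^(-9) ≡ 20^(72-9) = 20^63 ≡ 22 (mod 73).
Giant steps γ_i = 67·22^i mod 73: γ_0=67, γ_1=14, γ_2=16, γ_3=60, γ_4=6, γ_5=59, γ_6=57 (in table at j=4).
x = i·n + j = 6·9 + 4 = 58.
Check: 20^58 ≡ 67 (mod 73).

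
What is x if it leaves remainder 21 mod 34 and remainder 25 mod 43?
1143

Using Chinese Remainder Theorem:
M = 34 × 43 = 1462
M1 = 43, M2 = 34
y1 = 43^(-1) mod 34 = 19
y2 = 34^(-1) mod 43 = 19
x = (21×43×19 + 25×34×19) mod 1462 = 1143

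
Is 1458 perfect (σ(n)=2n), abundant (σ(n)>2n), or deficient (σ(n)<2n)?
abundant

Proper divisors of 1458: sum = 1 + 2 + 3 + 6 + 9 + 18 + 27 + 54 + 81 + 162 + 243 + 486 + 729 = 1821
Since 1821 > 1458, 1458 is abundant.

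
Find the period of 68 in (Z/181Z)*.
60

181 is prime, so ord(68) divides φ(181) = 180.
Divisors of 180: 1, 2, 3, 4, 5, 6, 9, 10, 12, 15, 18, 20, 30, 36, 45, 60, 90, 180.
Repeated squaring: 68^1 ≡ 68, 68^2 ≡ 99, 68^4 ≡ 27, 68^8 ≡ 5, 68^16 ≡ 25, 68^32 ≡ 82, 68^64 ≡ 27, 68^128 ≡ 5 (mod 181).
Test 68^d mod 181 for each divisor d in increasing order:
68^1 ≡ 68
68^2 ≡ 99
68^3 = 68^2·68^1 ≡ 35
68^4 ≡ 27
68^5 = 68^4·68^1 ≡ 26
68^6 = 68^4·68^2 ≡ 139
68^9 = 68^8·68^1 ≡ 159
68^10 = 68^8·68^2 ≡ 133
68^12 = 68^8·68^4 ≡ 135
68^15 = 68^8·68^4·68^2·68^1 ≡ 19
68^18 = 68^16·68^2 ≡ 122
68^20 = 68^16·68^4 ≡ 132
68^30 = 68^16·68^8·68^4·68^2 ≡ 180
68^36 = 68^32·68^4 ≡ 42
68^45 = 68^32·68^8·68^4·68^1 ≡ 162
68^60 = 68^32·68^16·68^8·68^4 ≡ 1  ← first divisor giving 1
The order is 60.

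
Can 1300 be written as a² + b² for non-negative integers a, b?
2² + 36² (a=2, b=36)

Factorization: 1300 = 2^2 × 5^2 × 13
By Fermat: n is sum of two squares iff every prime p ≡ 3 (mod 4) appears to even power.
All primes ≡ 3 (mod 4) appear to even power.
Search a = 0, 1, 2, … for 1300 - a² a perfect square: first hit at a = 2: 1300 - 4 = 1296 = 36².
1300 = 2² + 36² = 4 + 1296 ✓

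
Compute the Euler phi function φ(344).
168

344 = 2^3 × 43
φ(n) = n × ∏(1 - 1/p) for each prime p dividing n
φ(344) = 344 × (1 - 1/2) × (1 - 1/43) = 168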